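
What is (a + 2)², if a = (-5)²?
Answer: 729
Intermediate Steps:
a = 25
(a + 2)² = (25 + 2)² = 27² = 729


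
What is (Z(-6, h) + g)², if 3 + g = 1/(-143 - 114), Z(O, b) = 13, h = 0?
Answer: 6599761/66049 ≈ 99.922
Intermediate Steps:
g = -772/257 (g = -3 + 1/(-143 - 114) = -3 + 1/(-257) = -3 - 1/257 = -772/257 ≈ -3.0039)
(Z(-6, h) + g)² = (13 - 772/257)² = (2569/257)² = 6599761/66049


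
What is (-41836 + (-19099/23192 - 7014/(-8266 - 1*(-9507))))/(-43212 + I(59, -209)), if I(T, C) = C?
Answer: 172039952277/178530230216 ≈ 0.96365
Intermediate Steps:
(-41836 + (-19099/23192 - 7014/(-8266 - 1*(-9507))))/(-43212 + I(59, -209)) = (-41836 + (-19099/23192 - 7014/(-8266 - 1*(-9507))))/(-43212 - 209) = (-41836 + (-19099*1/23192 - 7014/(-8266 + 9507)))/(-43421) = (-41836 + (-19099/23192 - 7014/1241))*(-1/43421) = (-41836 - 186370547/28781272)*(-1/43421) = -1204279665939/28781272*(-1/43421) = 172039952277/178530230216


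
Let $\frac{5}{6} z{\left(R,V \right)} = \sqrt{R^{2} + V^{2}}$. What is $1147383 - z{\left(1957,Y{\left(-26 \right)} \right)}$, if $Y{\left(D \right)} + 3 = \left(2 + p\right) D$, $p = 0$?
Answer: $1147383 - \frac{6 \sqrt{3832874}}{5} \approx 1.145 \cdot 10^{6}$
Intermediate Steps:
$Y{\left(D \right)} = -3 + 2 D$ ($Y{\left(D \right)} = -3 + \left(2 + 0\right) D = -3 + 2 D$)
$z{\left(R,V \right)} = \frac{6 \sqrt{R^{2} + V^{2}}}{5}$
$1147383 - z{\left(1957,Y{\left(-26 \right)} \right)} = 1147383 - \frac{6 \sqrt{1957^{2} + \left(-3 + 2 \left(-26\right)\right)^{2}}}{5} = 1147383 - \frac{6 \sqrt{3829849 + \left(-3 - 52\right)^{2}}}{5} = 1147383 - \frac{6 \sqrt{3829849 + \left(-55\right)^{2}}}{5} = 1147383 - \frac{6 \sqrt{3829849 + 3025}}{5} = 1147383 - \frac{6 \sqrt{3832874}}{5}$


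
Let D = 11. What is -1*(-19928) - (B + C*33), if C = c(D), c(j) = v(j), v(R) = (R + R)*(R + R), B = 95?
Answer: 3861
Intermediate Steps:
v(R) = 4*R² (v(R) = (2*R)*(2*R) = 4*R²)
c(j) = 4*j²
C = 484 (C = 4*11² = 4*121 = 484)
-1*(-19928) - (B + C*33) = -1*(-19928) - (95 + 484*33) = 19928 - (95 + 15972) = 19928 - 1*16067 = 19928 - 16067 = 3861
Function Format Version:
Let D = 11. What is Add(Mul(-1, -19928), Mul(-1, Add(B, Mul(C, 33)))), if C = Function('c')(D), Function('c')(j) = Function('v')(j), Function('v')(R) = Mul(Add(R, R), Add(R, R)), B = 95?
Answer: 3861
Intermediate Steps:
Function('v')(R) = Mul(4, Pow(R, 2)) (Function('v')(R) = Mul(Mul(2, R), Mul(2, R)) = Mul(4, Pow(R, 2)))
Function('c')(j) = Mul(4, Pow(j, 2))
C = 484 (C = Mul(4, Pow(11, 2)) = Mul(4, 121) = 484)
Add(Mul(-1, -19928), Mul(-1, Add(B, Mul(C, 33)))) = Add(Mul(-1, -19928), Mul(-1, Add(95, Mul(484, 33)))) = Add(19928, Mul(-1, Add(95, 15972))) = Add(19928, Mul(-1, 16067)) = Add(19928, -16067) = 3861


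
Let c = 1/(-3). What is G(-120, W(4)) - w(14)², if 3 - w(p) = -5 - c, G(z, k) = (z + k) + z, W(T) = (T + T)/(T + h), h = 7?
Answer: -29507/99 ≈ -298.05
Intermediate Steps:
c = -⅓ ≈ -0.33333
W(T) = 2*T/(7 + T) (W(T) = (T + T)/(T + 7) = (2*T)/(7 + T) = 2*T/(7 + T))
G(z, k) = k + 2*z (G(z, k) = (k + z) + z = k + 2*z)
w(p) = 23/3 (w(p) = 3 - (-5 - 1*(-⅓)) = 3 - (-5 + ⅓) = 3 - 1*(-14/3) = 3 + 14/3 = 23/3)
G(-120, W(4)) - w(14)² = (2*4/(7 + 4) + 2*(-120)) - (23/3)² = (2*4/11 - 240) - 1*529/9 = (2*4*(1/11) - 240) - 529/9 = (8/11 - 240) - 529/9 = -2632/11 - 529/9 = -29507/99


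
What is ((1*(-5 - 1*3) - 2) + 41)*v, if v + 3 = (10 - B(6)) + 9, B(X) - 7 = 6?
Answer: 93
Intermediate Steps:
B(X) = 13 (B(X) = 7 + 6 = 13)
v = 3 (v = -3 + ((10 - 1*13) + 9) = -3 + ((10 - 13) + 9) = -3 + (-3 + 9) = -3 + 6 = 3)
((1*(-5 - 1*3) - 2) + 41)*v = ((1*(-5 - 1*3) - 2) + 41)*3 = ((1*(-5 - 3) - 2) + 41)*3 = ((1*(-8) - 2) + 41)*3 = ((-8 - 2) + 41)*3 = (-10 + 41)*3 = 31*3 = 93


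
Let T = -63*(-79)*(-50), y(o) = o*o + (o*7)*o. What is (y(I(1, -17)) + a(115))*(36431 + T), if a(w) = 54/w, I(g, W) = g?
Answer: -206896106/115 ≈ -1.7991e+6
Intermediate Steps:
y(o) = 8*o**2 (y(o) = o**2 + (7*o)*o = o**2 + 7*o**2 = 8*o**2)
T = -248850 (T = 4977*(-50) = -248850)
(y(I(1, -17)) + a(115))*(36431 + T) = (8*1**2 + 54/115)*(36431 - 248850) = (8*1 + 54*(1/115))*(-212419) = (8 + 54/115)*(-212419) = (974/115)*(-212419) = -206896106/115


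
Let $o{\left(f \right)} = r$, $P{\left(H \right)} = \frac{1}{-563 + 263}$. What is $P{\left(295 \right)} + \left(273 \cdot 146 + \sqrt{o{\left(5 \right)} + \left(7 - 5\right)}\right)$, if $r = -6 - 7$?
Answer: $\frac{11957399}{300} + i \sqrt{11} \approx 39858.0 + 3.3166 i$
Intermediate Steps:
$P{\left(H \right)} = - \frac{1}{300}$ ($P{\left(H \right)} = \frac{1}{-300} = - \frac{1}{300}$)
$r = -13$ ($r = -6 - 7 = -13$)
$o{\left(f \right)} = -13$
$P{\left(295 \right)} + \left(273 \cdot 146 + \sqrt{o{\left(5 \right)} + \left(7 - 5\right)}\right) = - \frac{1}{300} + \left(273 \cdot 146 + \sqrt{-13 + \left(7 - 5\right)}\right) = - \frac{1}{300} + \left(39858 + \sqrt{-13 + \left(7 - 5\right)}\right) = - \frac{1}{300} + \left(39858 + \sqrt{-13 + 2}\right) = - \frac{1}{300} + \left(39858 + \sqrt{-11}\right) = - \frac{1}{300} + \left(39858 + i \sqrt{11}\right) = \frac{11957399}{300} + i \sqrt{11}$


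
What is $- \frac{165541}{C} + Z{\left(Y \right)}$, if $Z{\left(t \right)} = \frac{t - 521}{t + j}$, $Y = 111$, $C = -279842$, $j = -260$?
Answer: $\frac{139400829}{41696458} \approx 3.3432$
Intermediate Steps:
$Z{\left(t \right)} = \frac{-521 + t}{-260 + t}$ ($Z{\left(t \right)} = \frac{t - 521}{t - 260} = \frac{-521 + t}{-260 + t}$)
$- \frac{165541}{C} + Z{\left(Y \right)} = - \frac{165541}{-279842} + \frac{-521 + 111}{-260 + 111} = \left(-165541\right) \left(- \frac{1}{279842}\right) + \frac{1}{-149} \left(-410\right) = \frac{165541}{279842} - - \frac{410}{149} = \frac{165541}{279842} + \frac{410}{149} = \frac{139400829}{41696458}$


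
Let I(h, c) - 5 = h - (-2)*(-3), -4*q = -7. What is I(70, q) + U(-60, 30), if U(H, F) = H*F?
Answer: -1731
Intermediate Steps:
q = 7/4 (q = -¼*(-7) = 7/4 ≈ 1.7500)
I(h, c) = -1 + h (I(h, c) = 5 + (h - (-2)*(-3)) = 5 + (h - 1*6) = 5 + (h - 6) = 5 + (-6 + h) = -1 + h)
U(H, F) = F*H
I(70, q) + U(-60, 30) = (-1 + 70) + 30*(-60) = 69 - 1800 = -1731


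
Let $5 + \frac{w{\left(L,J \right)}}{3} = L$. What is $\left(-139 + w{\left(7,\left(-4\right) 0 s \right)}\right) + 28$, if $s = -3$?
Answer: $-105$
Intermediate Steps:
$w{\left(L,J \right)} = -15 + 3 L$
$\left(-139 + w{\left(7,\left(-4\right) 0 s \right)}\right) + 28 = \left(-139 + \left(-15 + 3 \cdot 7\right)\right) + 28 = \left(-139 + \left(-15 + 21\right)\right) + 28 = \left(-139 + 6\right) + 28 = -133 + 28 = -105$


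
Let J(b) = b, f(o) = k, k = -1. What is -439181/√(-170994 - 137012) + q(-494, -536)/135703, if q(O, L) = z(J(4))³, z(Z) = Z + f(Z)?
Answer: 27/135703 + 439181*I*√308006/308006 ≈ 0.00019896 + 791.34*I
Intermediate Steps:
f(o) = -1
z(Z) = -1 + Z (z(Z) = Z - 1 = -1 + Z)
q(O, L) = 27 (q(O, L) = (-1 + 4)³ = 3³ = 27)
-439181/√(-170994 - 137012) + q(-494, -536)/135703 = -439181/√(-170994 - 137012) + 27/135703 = -439181*(-I*√308006/308006) + 27*(1/135703) = -439181*(-I*√308006/308006) + 27/135703 = -(-439181)*I*√308006/308006 + 27/135703 = 439181*I*√308006/308006 + 27/135703 = 27/135703 + 439181*I*√308006/308006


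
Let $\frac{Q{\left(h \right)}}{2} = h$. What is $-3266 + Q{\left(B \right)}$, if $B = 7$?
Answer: $-3252$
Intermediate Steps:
$Q{\left(h \right)} = 2 h$
$-3266 + Q{\left(B \right)} = -3266 + 2 \cdot 7 = -3266 + 14 = -3252$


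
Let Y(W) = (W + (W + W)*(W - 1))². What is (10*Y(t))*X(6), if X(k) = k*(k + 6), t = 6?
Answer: 3136320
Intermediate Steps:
Y(W) = (W + 2*W*(-1 + W))² (Y(W) = (W + (2*W)*(-1 + W))² = (W + 2*W*(-1 + W))²)
X(k) = k*(6 + k)
(10*Y(t))*X(6) = (10*(6²*(-1 + 2*6)²))*(6*(6 + 6)) = (10*(36*(-1 + 12)²))*(6*12) = (10*(36*11²))*72 = (10*(36*121))*72 = (10*4356)*72 = 43560*72 = 3136320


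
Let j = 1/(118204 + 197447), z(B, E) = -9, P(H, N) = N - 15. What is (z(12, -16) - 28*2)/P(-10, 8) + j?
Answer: 2931046/315651 ≈ 9.2857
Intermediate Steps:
P(H, N) = -15 + N
j = 1/315651 ≈ 3.1681e-6
(z(12, -16) - 28*2)/P(-10, 8) + j = (-9 - 28*2)/(-15 + 8) + 1/315651 = (-9 - 56)/(-7) + 1/315651 = -1/7*(-65) + 1/315651 = 65/7 + 1/315651 = 2931046/315651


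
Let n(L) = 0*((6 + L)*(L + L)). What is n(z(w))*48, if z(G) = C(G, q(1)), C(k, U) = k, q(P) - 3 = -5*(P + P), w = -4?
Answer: 0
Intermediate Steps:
q(P) = 3 - 10*P (q(P) = 3 - 5*(P + P) = 3 - 10*P)
z(G) = G
n(L) = 0 (n(L) = 0*((6 + L)*(2*L)) = 0*(2*L*(6 + L)) = 0)
n(z(w))*48 = 0*48 = 0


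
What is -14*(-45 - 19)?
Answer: 896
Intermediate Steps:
-14*(-45 - 19) = -14*(-64) = 896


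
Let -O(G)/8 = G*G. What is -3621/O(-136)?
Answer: 213/8704 ≈ 0.024472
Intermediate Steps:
O(G) = -8*G**2 (O(G) = -8*G*G = -8*G**2)
-3621/O(-136) = -3621/((-8*(-136)**2)) = -3621/((-8*18496)) = -3621/(-147968) = -3621*(-1/147968) = 213/8704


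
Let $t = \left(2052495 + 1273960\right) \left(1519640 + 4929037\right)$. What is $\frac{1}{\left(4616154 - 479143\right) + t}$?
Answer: $\frac{1}{21451237987046} \approx 4.6617 \cdot 10^{-14}$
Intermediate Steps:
$t = 21451233850035$ ($t = 3326455 \cdot 6448677 = 21451233850035$)
$\frac{1}{\left(4616154 - 479143\right) + t} = \frac{1}{\left(4616154 - 479143\right) + 21451233850035} = \frac{1}{4137011 + 21451233850035} = \frac{1}{21451237987046}$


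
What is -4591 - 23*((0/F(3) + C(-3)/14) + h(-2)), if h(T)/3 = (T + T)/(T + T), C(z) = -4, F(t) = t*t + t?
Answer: -32574/7 ≈ -4653.4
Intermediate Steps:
F(t) = t + t² (F(t) = t² + t = t + t²)
h(T) = 3 (h(T) = 3*((T + T)/(T + T)) = 3*((2*T)/((2*T))) = 3*((2*T)*(1/(2*T))) = 3*1 = 3)
-4591 - 23*((0/F(3) + C(-3)/14) + h(-2)) = -4591 - 23*((0/((3*(1 + 3))) - 4/14) + 3) = -4591 - 23*((0/((3*4)) - 4*1/14) + 3) = -4591 - 23*((0/12 - 2/7) + 3) = -4591 - 23*((0*(1/12) - 2/7) + 3) = -4591 - 23*((0 - 2/7) + 3) = -4591 - 23*(-2/7 + 3) = -4591 - 23*19/7 = -4591 - 1*437/7 = -4591 - 437/7 = -32574/7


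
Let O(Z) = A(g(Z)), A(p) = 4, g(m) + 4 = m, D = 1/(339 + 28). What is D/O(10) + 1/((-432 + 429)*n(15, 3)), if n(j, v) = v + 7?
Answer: -719/22020 ≈ -0.032652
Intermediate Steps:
n(j, v) = 7 + v
D = 1/367 ≈ 0.0027248
g(m) = -4 + m
O(Z) = 4
D/O(10) + 1/((-432 + 429)*n(15, 3)) = (1/367)/4 + 1/((-432 + 429)*(7 + 3)) = (1/367)*(1/4) + 1/(-3*10) = 1/1468 - 1/3*1/10 = 1/1468 - 1/30 = -719/22020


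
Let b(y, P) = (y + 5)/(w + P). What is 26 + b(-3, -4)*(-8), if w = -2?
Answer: 86/3 ≈ 28.667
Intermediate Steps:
b(y, P) = (5 + y)/(-2 + P) (b(y, P) = (y + 5)/(-2 + P) = (5 + y)/(-2 + P))
26 + b(-3, -4)*(-8) = 26 + ((5 - 3)/(-2 - 4))*(-8) = 26 + (2/(-6))*(-8) = 26 - ⅙*2*(-8) = 26 - ⅓*(-8) = 26 + 8/3 = 86/3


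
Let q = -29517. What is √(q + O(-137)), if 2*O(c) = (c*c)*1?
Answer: I*√80530/2 ≈ 141.89*I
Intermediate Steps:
O(c) = c²/2 (O(c) = ((c*c)*1)/2 = (c²*1)/2 = c²/2)
√(q + O(-137)) = √(-29517 + (½)*(-137)²) = √(-29517 + (½)*18769) = √(-29517 + 18769/2) = √(-40265/2) = I*√80530/2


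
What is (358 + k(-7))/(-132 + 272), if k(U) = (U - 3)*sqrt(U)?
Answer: 179/70 - I*sqrt(7)/14 ≈ 2.5571 - 0.18898*I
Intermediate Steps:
k(U) = sqrt(U)*(-3 + U) (k(U) = (-3 + U)*sqrt(U) = sqrt(U)*(-3 + U))
(358 + k(-7))/(-132 + 272) = (358 + sqrt(-7)*(-3 - 7))/(-132 + 272) = (358 + (I*sqrt(7))*(-10))/140 = (358 - 10*I*sqrt(7))*(1/140) = 179/70 - I*sqrt(7)/14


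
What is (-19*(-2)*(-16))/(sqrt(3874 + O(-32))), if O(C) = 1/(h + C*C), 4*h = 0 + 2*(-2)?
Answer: -608*sqrt(4054254369)/3963103 ≈ -9.7684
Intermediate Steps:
h = -1 (h = (0 + 2*(-2))/4 = (0 - 4)/4 = (1/4)*(-4) = -1)
O(C) = 1/(-1 + C**2) (O(C) = 1/(-1 + C*C) = 1/(-1 + C**2))
(-19*(-2)*(-16))/(sqrt(3874 + O(-32))) = (-19*(-2)*(-16))/(sqrt(3874 + 1/(-1 + (-32)**2))) = (38*(-16))/(sqrt(3874 + 1/(-1 + 1024))) = -608/sqrt(3874 + 1/1023) = -608*sqrt(4054254369)/3963103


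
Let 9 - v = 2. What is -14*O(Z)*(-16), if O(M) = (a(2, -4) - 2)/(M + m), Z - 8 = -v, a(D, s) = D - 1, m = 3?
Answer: -56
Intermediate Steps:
v = 7 (v = 9 - 1*2 = 9 - 2 = 7)
a(D, s) = -1 + D
Z = 1 (Z = 8 - 1*7 = 8 - 7 = 1)
O(M) = -1/(3 + M) (O(M) = ((-1 + 2) - 2)/(M + 3) = (1 - 2)/(3 + M) = -1/(3 + M))
-14*O(Z)*(-16) = -(-14)/(3 + 1)*(-16) = -(-14)/4*(-16) = -14*(-¼)*(-16) = (7/2)*(-16) = -56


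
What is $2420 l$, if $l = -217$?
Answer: $-525140$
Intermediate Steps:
$2420 l = 2420 \left(-217\right) = -525140$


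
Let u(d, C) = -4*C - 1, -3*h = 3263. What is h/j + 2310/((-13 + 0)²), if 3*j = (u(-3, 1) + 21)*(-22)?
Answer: 1364567/59488 ≈ 22.939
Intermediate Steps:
h = -3263/3 (h = -⅓*3263 = -3263/3 ≈ -1087.7)
u(d, C) = -1 - 4*C
j = -352/3 (j = (((-1 - 4*1) + 21)*(-22))/3 = (((-1 - 4) + 21)*(-22))/3 = ((-5 + 21)*(-22))/3 = (16*(-22))/3 = (⅓)*(-352) = -352/3 ≈ -117.33)
h/j + 2310/((-13 + 0)²) = -3263/(3*(-352/3)) + 2310/((-13 + 0)²) = -3263/3*(-3/352) + 2310/((-13)²) = 3263/352 + 2310/169 = 1364567/59488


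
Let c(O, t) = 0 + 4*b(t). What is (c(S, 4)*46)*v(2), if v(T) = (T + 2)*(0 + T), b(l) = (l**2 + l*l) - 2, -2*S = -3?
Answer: 44160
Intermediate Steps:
S = 3/2 (S = -1/2*(-3) = 3/2 ≈ 1.5000)
b(l) = -2 + 2*l**2 (b(l) = (l**2 + l**2) - 2 = 2*l**2 - 2 = -2 + 2*l**2)
v(T) = T*(2 + T) (v(T) = (2 + T)*T = T*(2 + T))
c(O, t) = -8 + 8*t**2 (c(O, t) = 0 + 4*(-2 + 2*t**2) = 0 + (-8 + 8*t**2) = -8 + 8*t**2)
(c(S, 4)*46)*v(2) = ((-8 + 8*4**2)*46)*(2*(2 + 2)) = ((-8 + 8*16)*46)*(2*4) = ((-8 + 128)*46)*8 = (120*46)*8 = 5520*8 = 44160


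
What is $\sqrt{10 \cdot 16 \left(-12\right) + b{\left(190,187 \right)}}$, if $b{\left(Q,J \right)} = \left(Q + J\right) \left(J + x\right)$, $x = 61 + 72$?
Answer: $8 \sqrt{1855} \approx 344.56$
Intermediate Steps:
$x = 133$
$b{\left(Q,J \right)} = \left(133 + J\right) \left(J + Q\right)$ ($b{\left(Q,J \right)} = \left(Q + J\right) \left(J + 133\right) = \left(J + Q\right) \left(133 + J\right) = \left(133 + J\right) \left(J + Q\right)$)
$\sqrt{10 \cdot 16 \left(-12\right) + b{\left(190,187 \right)}} = \sqrt{10 \cdot 16 \left(-12\right) + \left(187^{2} + 133 \cdot 187 + 133 \cdot 190 + 187 \cdot 190\right)} = \sqrt{160 \left(-12\right) + \left(34969 + 24871 + 25270 + 35530\right)} = \sqrt{-1920 + 120640} = \sqrt{118720} = 8 \sqrt{1855}$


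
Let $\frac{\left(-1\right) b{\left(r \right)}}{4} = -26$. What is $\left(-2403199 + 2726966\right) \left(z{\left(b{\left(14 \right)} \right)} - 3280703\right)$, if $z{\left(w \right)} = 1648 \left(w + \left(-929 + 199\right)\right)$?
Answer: $-1396196946217$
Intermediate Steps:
$b{\left(r \right)} = 104$ ($b{\left(r \right)} = \left(-4\right) \left(-26\right) = 104$)
$z{\left(w \right)} = -1203040 + 1648 w$ ($z{\left(w \right)} = 1648 \left(w - 730\right) = 1648 \left(-730 + w\right) = -1203040 + 1648 w$)
$\left(-2403199 + 2726966\right) \left(z{\left(b{\left(14 \right)} \right)} - 3280703\right) = \left(-2403199 + 2726966\right) \left(\left(-1203040 + 1648 \cdot 104\right) - 3280703\right) = 323767 \left(\left(-1203040 + 171392\right) - 3280703\right) = 323767 \left(-1031648 - 3280703\right) = 323767 \left(-4312351\right) = -1396196946217$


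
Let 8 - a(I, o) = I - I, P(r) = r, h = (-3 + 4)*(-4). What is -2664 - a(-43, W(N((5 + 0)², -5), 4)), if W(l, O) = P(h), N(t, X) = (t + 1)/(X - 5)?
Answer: -2672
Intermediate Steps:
h = -4 (h = 1*(-4) = -4)
N(t, X) = (1 + t)/(-5 + X)
W(l, O) = -4
a(I, o) = 8 (a(I, o) = 8 - (I - I) = 8 - 1*0 = 8 + 0 = 8)
-2664 - a(-43, W(N((5 + 0)², -5), 4)) = -2664 - 1*8 = -2664 - 8 = -2672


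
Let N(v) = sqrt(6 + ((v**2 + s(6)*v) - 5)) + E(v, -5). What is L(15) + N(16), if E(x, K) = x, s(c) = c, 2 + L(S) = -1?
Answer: 13 + sqrt(353) ≈ 31.788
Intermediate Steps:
L(S) = -3 (L(S) = -2 - 1 = -3)
N(v) = v + sqrt(1 + v**2 + 6*v) (N(v) = sqrt(6 + ((v**2 + 6*v) - 5)) + v = sqrt(6 + (-5 + v**2 + 6*v)) + v = sqrt(1 + v**2 + 6*v) + v = v + sqrt(1 + v**2 + 6*v))
L(15) + N(16) = -3 + (16 + sqrt(1 + 16**2 + 6*16)) = -3 + (16 + sqrt(1 + 256 + 96)) = -3 + (16 + sqrt(353)) = 13 + sqrt(353)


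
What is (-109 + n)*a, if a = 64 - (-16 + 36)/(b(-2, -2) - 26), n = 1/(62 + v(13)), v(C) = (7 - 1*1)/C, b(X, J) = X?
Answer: -40088235/5684 ≈ -7052.8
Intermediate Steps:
v(C) = 6/C (v(C) = (7 - 1)/C = 6/C)
n = 13/812 (n = 1/(62 + 6/13) = 1/(812/13) = 13/812 ≈ 0.016010)
a = 453/7 (a = 64 - (-16 + 36)/(-2 - 26) = 64 - 20/(-28) = 64 - 20*(-1)/28 = 64 - 1*(-5/7) = 64 + 5/7 = 453/7 ≈ 64.714)
(-109 + n)*a = (-109 + 13/812)*(453/7) = -88495/812*453/7 = -40088235/5684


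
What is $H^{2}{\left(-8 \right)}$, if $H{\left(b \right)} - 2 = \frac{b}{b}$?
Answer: $9$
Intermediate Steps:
$H{\left(b \right)} = 3$ ($H{\left(b \right)} = 2 + \frac{b}{b} = 2 + 1 = 3$)
$H^{2}{\left(-8 \right)} = 3^{2} = 9$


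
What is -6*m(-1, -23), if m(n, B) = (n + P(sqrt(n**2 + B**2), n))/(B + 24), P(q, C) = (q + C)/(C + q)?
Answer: 0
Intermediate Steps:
P(q, C) = 1 (P(q, C) = (C + q)/(C + q) = 1)
m(n, B) = (1 + n)/(24 + B) (m(n, B) = (n + 1)/(B + 24) = (1 + n)/(24 + B))
-6*m(-1, -23) = -6*(1 - 1)/(24 - 23) = -6*0/1 = -6*0 = 0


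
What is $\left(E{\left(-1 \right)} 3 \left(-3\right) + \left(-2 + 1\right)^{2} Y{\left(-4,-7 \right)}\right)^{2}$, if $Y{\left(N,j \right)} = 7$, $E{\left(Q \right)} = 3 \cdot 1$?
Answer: $400$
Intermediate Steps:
$E{\left(Q \right)} = 3$
$\left(E{\left(-1 \right)} 3 \left(-3\right) + \left(-2 + 1\right)^{2} Y{\left(-4,-7 \right)}\right)^{2} = \left(3 \cdot 3 \left(-3\right) + \left(-2 + 1\right)^{2} \cdot 7\right)^{2} = \left(9 \left(-3\right) + \left(-1\right)^{2} \cdot 7\right)^{2} = \left(-27 + 1 \cdot 7\right)^{2} = \left(-27 + 7\right)^{2} = \left(-20\right)^{2} = 400$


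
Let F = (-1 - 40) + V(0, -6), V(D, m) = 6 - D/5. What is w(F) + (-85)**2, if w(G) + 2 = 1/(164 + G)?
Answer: 931768/129 ≈ 7223.0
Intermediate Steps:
V(D, m) = 6 - D/5
F = -35 (F = (-1 - 40) + (6 - 1/5*0) = -41 + (6 + 0) = -41 + 6 = -35)
w(G) = -2 + 1/(164 + G)
w(F) + (-85)**2 = (-327 - 2*(-35))/(164 - 35) + (-85)**2 = (-327 + 70)/129 + 7225 = (1/129)*(-257) + 7225 = -257/129 + 7225 = 931768/129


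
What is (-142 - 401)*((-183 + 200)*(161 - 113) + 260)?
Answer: -584268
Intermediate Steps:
(-142 - 401)*((-183 + 200)*(161 - 113) + 260) = -543*(17*48 + 260) = -543*(816 + 260) = -543*1076 = -584268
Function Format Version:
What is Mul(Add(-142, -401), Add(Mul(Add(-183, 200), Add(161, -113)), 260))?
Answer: -584268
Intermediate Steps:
Mul(Add(-142, -401), Add(Mul(Add(-183, 200), Add(161, -113)), 260)) = Mul(-543, Add(Mul(17, 48), 260)) = Mul(-543, Add(816, 260)) = Mul(-543, 1076) = -584268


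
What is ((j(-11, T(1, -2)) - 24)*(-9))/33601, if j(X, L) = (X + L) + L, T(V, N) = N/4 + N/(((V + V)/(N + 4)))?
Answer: 360/33601 ≈ 0.010714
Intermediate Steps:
T(V, N) = N/4 + N*(4 + N)/(2*V) (T(V, N) = N*(1/4) + N/(((2*V)/(4 + N))) = N/4 + N/((2*V/(4 + N))) = N/4 + N*((4 + N)/(2*V)) = N/4 + N*(4 + N)/(2*V))
j(X, L) = X + 2*L (j(X, L) = (L + X) + L = X + 2*L)
((j(-11, T(1, -2)) - 24)*(-9))/33601 = (((-11 + 2*((1/4)*(-2)*(8 + 1 + 2*(-2))/1)) - 24)*(-9))/33601 = (((-11 + 2*((1/4)*(-2)*1*(8 + 1 - 4))) - 24)*(-9))*(1/33601) = (((-11 + 2*((1/4)*(-2)*1*5)) - 24)*(-9))*(1/33601) = (((-11 + 2*(-5/2)) - 24)*(-9))*(1/33601) = (((-11 - 5) - 24)*(-9))*(1/33601) = ((-16 - 24)*(-9))*(1/33601) = -40*(-9)*(1/33601) = 360*(1/33601) = 360/33601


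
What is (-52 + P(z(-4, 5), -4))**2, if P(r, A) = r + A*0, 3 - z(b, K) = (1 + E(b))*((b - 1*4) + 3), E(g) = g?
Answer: 4096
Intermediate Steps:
z(b, K) = 3 - (1 + b)*(-1 + b) (z(b, K) = 3 - (1 + b)*((b - 1*4) + 3) = 3 - (1 + b)*((b - 4) + 3) = 3 - (1 + b)*((-4 + b) + 3) = 3 - (1 + b)*(-1 + b))
P(r, A) = r (P(r, A) = r + 0 = r)
(-52 + P(z(-4, 5), -4))**2 = (-52 + (4 - 1*(-4)**2))**2 = (-52 + (4 - 1*16))**2 = (-52 + (4 - 16))**2 = (-52 - 12)**2 = (-64)**2 = 4096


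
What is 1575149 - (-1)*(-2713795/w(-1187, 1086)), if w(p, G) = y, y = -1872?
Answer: 2951392723/1872 ≈ 1.5766e+6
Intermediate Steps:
w(p, G) = -1872
1575149 - (-1)*(-2713795/w(-1187, 1086)) = 1575149 - (-1)*(-2713795/(-1872)) = 1575149 - (-1)*(-2713795*(-1/1872)) = 1575149 - (-1)*2713795/1872 = 1575149 - 1*(-2713795/1872) = 1575149 + 2713795/1872 = 2951392723/1872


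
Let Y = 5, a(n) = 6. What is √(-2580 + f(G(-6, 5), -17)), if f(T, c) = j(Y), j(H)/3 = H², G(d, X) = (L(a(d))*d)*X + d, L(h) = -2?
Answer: I*√2505 ≈ 50.05*I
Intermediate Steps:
G(d, X) = d - 2*X*d (G(d, X) = (-2*d)*X + d = -2*X*d + d = d - 2*X*d)
j(H) = 3*H²
f(T, c) = 75 (f(T, c) = 3*5² = 3*25 = 75)
√(-2580 + f(G(-6, 5), -17)) = √(-2580 + 75) = √(-2505) = I*√2505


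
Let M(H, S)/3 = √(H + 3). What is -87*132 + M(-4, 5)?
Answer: -11484 + 3*I ≈ -11484.0 + 3.0*I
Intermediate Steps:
M(H, S) = 3*√(3 + H) (M(H, S) = 3*√(H + 3) = 3*√(3 + H))
-87*132 + M(-4, 5) = -87*132 + 3*√(3 - 4) = -11484 + 3*√(-1) = -11484 + 3*I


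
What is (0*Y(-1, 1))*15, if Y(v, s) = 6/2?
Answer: 0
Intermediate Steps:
Y(v, s) = 3 (Y(v, s) = 6*(1/2) = 3)
(0*Y(-1, 1))*15 = (0*3)*15 = 0*15 = 0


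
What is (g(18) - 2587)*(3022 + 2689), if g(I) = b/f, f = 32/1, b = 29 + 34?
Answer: -472419631/32 ≈ -1.4763e+7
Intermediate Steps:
b = 63
f = 32 (f = 32*1 = 32)
g(I) = 63/32
(g(18) - 2587)*(3022 + 2689) = (63/32 - 2587)*(3022 + 2689) = -82721/32*5711 = -472419631/32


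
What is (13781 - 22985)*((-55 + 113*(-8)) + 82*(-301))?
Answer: 235999764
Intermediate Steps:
(13781 - 22985)*((-55 + 113*(-8)) + 82*(-301)) = -9204*((-55 - 904) - 24682) = -9204*(-959 - 24682) = -9204*(-25641) = 235999764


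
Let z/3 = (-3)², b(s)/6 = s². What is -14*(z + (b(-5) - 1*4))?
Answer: -2422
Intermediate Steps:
b(s) = 6*s²
z = 27 (z = 3*(-3)² = 3*9 = 27)
-14*(z + (b(-5) - 1*4)) = -14*(27 + (6*(-5)² - 1*4)) = -14*(27 + (6*25 - 4)) = -14*(27 + (150 - 4)) = -14*(27 + 146) = -14*173 = -2422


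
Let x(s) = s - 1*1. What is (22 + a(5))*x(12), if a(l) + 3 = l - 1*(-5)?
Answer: 319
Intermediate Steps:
x(s) = -1 + s (x(s) = s - 1 = -1 + s)
a(l) = 2 + l (a(l) = -3 + (l - 1*(-5)) = -3 + (l + 5) = -3 + (5 + l) = 2 + l)
(22 + a(5))*x(12) = (22 + (2 + 5))*(-1 + 12) = (22 + 7)*11 = 29*11 = 319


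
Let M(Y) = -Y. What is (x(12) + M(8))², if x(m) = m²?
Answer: 18496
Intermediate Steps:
(x(12) + M(8))² = (12² - 1*8)² = (144 - 8)² = 136² = 18496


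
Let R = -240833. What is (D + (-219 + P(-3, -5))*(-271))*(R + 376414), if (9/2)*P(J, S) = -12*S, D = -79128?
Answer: -9514667837/3 ≈ -3.1716e+9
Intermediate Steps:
P(J, S) = -8*S/3 (P(J, S) = 2*(-12*S)/9 = -8*S/3)
(D + (-219 + P(-3, -5))*(-271))*(R + 376414) = (-79128 + (-219 - 8/3*(-5))*(-271))*(-240833 + 376414) = (-79128 + (-219 + 40/3)*(-271))*135581 = (-79128 - 617/3*(-271))*135581 = (-79128 + 167207/3)*135581 = -70177/3*135581 = -9514667837/3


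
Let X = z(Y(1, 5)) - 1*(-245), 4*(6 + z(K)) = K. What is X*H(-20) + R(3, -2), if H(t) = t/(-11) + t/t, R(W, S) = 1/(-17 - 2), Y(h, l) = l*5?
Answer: 577765/836 ≈ 691.11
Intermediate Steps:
Y(h, l) = 5*l
z(K) = -6 + K/4
R(W, S) = -1/19 (R(W, S) = 1/(-19) = -1/19)
H(t) = 1 - t/11 (H(t) = t*(-1/11) + 1 = -t/11 + 1 = 1 - t/11)
X = 981/4 (X = (-6 + (5*5)/4) - 1*(-245) = (-6 + (¼)*25) + 245 = (-6 + 25/4) + 245 = ¼ + 245 = 981/4 ≈ 245.25)
X*H(-20) + R(3, -2) = 981*(1 - 1/11*(-20))/4 - 1/19 = 981*(1 + 20/11)/4 - 1/19 = (981/4)*(31/11) - 1/19 = 30411/44 - 1/19 = 577765/836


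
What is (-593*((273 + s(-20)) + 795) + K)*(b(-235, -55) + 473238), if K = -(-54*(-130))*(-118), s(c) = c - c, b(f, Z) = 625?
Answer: 92420344068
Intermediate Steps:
s(c) = 0
K = 828360 (K = -7020*(-118) = -1*(-828360) = 828360)
(-593*((273 + s(-20)) + 795) + K)*(b(-235, -55) + 473238) = (-593*((273 + 0) + 795) + 828360)*(625 + 473238) = (-593*(273 + 795) + 828360)*473863 = (-593*1068 + 828360)*473863 = (-633324 + 828360)*473863 = 195036*473863 = 92420344068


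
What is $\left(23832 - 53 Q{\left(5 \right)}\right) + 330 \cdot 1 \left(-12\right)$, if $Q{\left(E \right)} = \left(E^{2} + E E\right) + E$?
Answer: $16957$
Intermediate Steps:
$Q{\left(E \right)} = E + 2 E^{2}$ ($Q{\left(E \right)} = \left(E^{2} + E^{2}\right) + E = 2 E^{2} + E = E + 2 E^{2}$)
$\left(23832 - 53 Q{\left(5 \right)}\right) + 330 \cdot 1 \left(-12\right) = \left(23832 - 53 \cdot 5 \left(1 + 2 \cdot 5\right)\right) + 330 \cdot 1 \left(-12\right) = \left(23832 - 53 \cdot 5 \left(1 + 10\right)\right) + 330 \left(-12\right) = \left(23832 - 53 \cdot 5 \cdot 11\right) - 3960 = \left(23832 - 2915\right) - 3960 = 20917 - 3960 = 16957$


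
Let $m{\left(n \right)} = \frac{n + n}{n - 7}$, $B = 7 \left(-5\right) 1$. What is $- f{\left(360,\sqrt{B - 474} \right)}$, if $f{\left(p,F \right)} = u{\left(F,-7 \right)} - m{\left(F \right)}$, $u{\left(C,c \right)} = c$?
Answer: $\frac{2462}{279} - \frac{7 i \sqrt{509}}{279} \approx 8.8244 - 0.56605 i$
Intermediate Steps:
$B = -35$ ($B = \left(-35\right) 1 = -35$)
$m{\left(n \right)} = \frac{2 n}{-7 + n}$
$f{\left(p,F \right)} = -7 - \frac{2 F}{-7 + F}$
$- f{\left(360,\sqrt{B - 474} \right)} = - \frac{49 - 9 \sqrt{-35 - 474}}{-7 + \sqrt{-35 - 474}} = - \frac{49 - 9 \sqrt{-509}}{-7 + \sqrt{-509}} = - \frac{49 - 9 i \sqrt{509}}{-7 + i \sqrt{509}}$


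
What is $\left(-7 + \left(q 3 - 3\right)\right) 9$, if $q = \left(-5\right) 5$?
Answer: $-765$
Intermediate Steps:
$q = -25$
$\left(-7 + \left(q 3 - 3\right)\right) 9 = \left(-7 - 78\right) 9 = \left(-85\right) 9 = -765$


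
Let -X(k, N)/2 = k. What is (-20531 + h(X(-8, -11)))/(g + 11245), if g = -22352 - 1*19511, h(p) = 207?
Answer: 10162/15309 ≈ 0.66379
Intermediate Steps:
X(k, N) = -2*k
g = -41863 (g = -22352 - 19511 = -41863)
(-20531 + h(X(-8, -11)))/(g + 11245) = (-20531 + 207)/(-41863 + 11245) = -20324/(-30618) = -20324*(-1/30618) = 10162/15309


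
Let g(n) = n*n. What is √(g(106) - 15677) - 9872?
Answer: -9872 + I*√4441 ≈ -9872.0 + 66.641*I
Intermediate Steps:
g(n) = n²
√(g(106) - 15677) - 9872 = √(106² - 15677) - 9872 = √(11236 - 15677) - 9872 = √(-4441) - 9872 = I*√4441 - 9872 = -9872 + I*√4441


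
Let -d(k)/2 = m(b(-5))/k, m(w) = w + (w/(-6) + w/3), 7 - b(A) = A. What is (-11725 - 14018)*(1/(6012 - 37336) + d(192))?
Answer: 470487649/125296 ≈ 3755.0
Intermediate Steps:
b(A) = 7 - A
m(w) = 7*w/6 (m(w) = w + (w*(-⅙) + w*(⅓)) = w + (-w/6 + w/3) = w + w/6 = 7*w/6)
d(k) = -28/k (d(k) = -2*7*(7 - 1*(-5))/6/k = -2*7*(7 + 5)/6/k = -2*(7/6)*12/k = -28/k)
(-11725 - 14018)*(1/(6012 - 37336) + d(192)) = (-11725 - 14018)*(1/(6012 - 37336) - 28/192) = -25743*(1/(-31324) - 28*1/192) = -25743*(-1/31324 - 7/48) = -25743*(-54829/375888) = 470487649/125296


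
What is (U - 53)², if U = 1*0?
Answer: 2809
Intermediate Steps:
U = 0
(U - 53)² = (0 - 53)² = (-53)² = 2809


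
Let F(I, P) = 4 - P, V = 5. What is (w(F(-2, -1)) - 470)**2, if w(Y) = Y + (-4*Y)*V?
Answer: 319225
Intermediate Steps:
w(Y) = -19*Y (w(Y) = Y - 4*Y*5 = Y - 20*Y = -19*Y)
(w(F(-2, -1)) - 470)**2 = (-19*(4 - 1*(-1)) - 470)**2 = (-19*(4 + 1) - 470)**2 = (-19*5 - 470)**2 = (-95 - 470)**2 = (-565)**2 = 319225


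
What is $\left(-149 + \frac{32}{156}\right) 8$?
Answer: $- \frac{46424}{39} \approx -1190.4$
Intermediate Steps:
$\left(-149 + \frac{32}{156}\right) 8 = \left(-149 + 32 \cdot \frac{1}{156}\right) 8 = \left(-149 + \frac{8}{39}\right) 8 = \left(- \frac{5803}{39}\right) 8 = - \frac{46424}{39}$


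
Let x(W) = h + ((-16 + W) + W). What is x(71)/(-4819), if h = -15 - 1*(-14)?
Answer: -125/4819 ≈ -0.025939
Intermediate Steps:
h = -1 (h = -15 + 14 = -1)
x(W) = -17 + 2*W (x(W) = -1 + ((-16 + W) + W) = -1 + (-16 + 2*W) = -17 + 2*W)
x(71)/(-4819) = (-17 + 2*71)/(-4819) = (-17 + 142)*(-1/4819) = 125*(-1/4819) = -125/4819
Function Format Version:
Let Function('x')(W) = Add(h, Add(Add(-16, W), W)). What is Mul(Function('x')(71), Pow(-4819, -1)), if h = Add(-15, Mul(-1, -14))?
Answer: Rational(-125, 4819) ≈ -0.025939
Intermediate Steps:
h = -1 (h = Add(-15, 14) = -1)
Function('x')(W) = Add(-17, Mul(2, W)) (Function('x')(W) = Add(-1, Add(Add(-16, W), W)) = Add(-1, Add(-16, Mul(2, W))) = Add(-17, Mul(2, W)))
Mul(Function('x')(71), Pow(-4819, -1)) = Mul(Add(-17, Mul(2, 71)), Pow(-4819, -1)) = Mul(Add(-17, 142), Rational(-1, 4819)) = Mul(125, Rational(-1, 4819)) = Rational(-125, 4819)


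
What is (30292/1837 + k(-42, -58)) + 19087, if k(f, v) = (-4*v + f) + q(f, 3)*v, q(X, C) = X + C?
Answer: 39597435/1837 ≈ 21556.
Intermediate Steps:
q(X, C) = C + X
k(f, v) = f - 4*v + v*(3 + f) (k(f, v) = (-4*v + f) + (3 + f)*v = (f - 4*v) + v*(3 + f) = f - 4*v + v*(3 + f))
(30292/1837 + k(-42, -58)) + 19087 = (30292/1837 + (-42 - 1*(-58) - 42*(-58))) + 19087 = (30292*(1/1837) + (-42 + 58 + 2436)) + 19087 = (30292/1837 + 2452) + 19087 = 4534616/1837 + 19087 = 39597435/1837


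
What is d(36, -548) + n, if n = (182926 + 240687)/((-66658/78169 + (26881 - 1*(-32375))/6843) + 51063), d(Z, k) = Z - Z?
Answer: 75531675885757/9106103005997 ≈ 8.2946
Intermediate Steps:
d(Z, k) = 0
n = 75531675885757/9106103005997 (n = 423613/((-66658*1/78169 + (26881 + 32375)*(1/6843)) + 51063) = 423613/((-66658/78169 + 59256*(1/6843)) + 51063) = 423613/((-66658/78169 + 19752/2281) + 51063) = 423613/(1391947190/178303489 + 51063) = 423613/(9106103005997/178303489) = 423613*(178303489/9106103005997) = 75531675885757/9106103005997 ≈ 8.2946)
d(36, -548) + n = 0 + 75531675885757/9106103005997 = 75531675885757/9106103005997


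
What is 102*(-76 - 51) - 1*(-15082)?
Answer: 2128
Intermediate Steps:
102*(-76 - 51) - 1*(-15082) = 102*(-127) + 15082 = -12954 + 15082 = 2128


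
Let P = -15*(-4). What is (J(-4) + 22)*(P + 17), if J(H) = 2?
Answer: 1848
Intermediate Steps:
P = 60
(J(-4) + 22)*(P + 17) = (2 + 22)*(60 + 17) = 24*77 = 1848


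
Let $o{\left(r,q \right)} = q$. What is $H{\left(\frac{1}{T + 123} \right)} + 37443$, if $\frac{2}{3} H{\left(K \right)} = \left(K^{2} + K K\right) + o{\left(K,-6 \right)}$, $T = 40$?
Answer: $\frac{994583949}{26569} \approx 37434.0$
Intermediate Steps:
$H{\left(K \right)} = -9 + 3 K^{2}$ ($H{\left(K \right)} = \frac{3 \left(\left(K^{2} + K K\right) - 6\right)}{2} = \frac{3 \left(\left(K^{2} + K^{2}\right) - 6\right)}{2} = \frac{3 \left(2 K^{2} - 6\right)}{2} = \frac{3 \left(-6 + 2 K^{2}\right)}{2} = -9 + 3 K^{2}$)
$H{\left(\frac{1}{T + 123} \right)} + 37443 = \left(-9 + 3 \left(\frac{1}{40 + 123}\right)^{2}\right) + 37443 = \left(-9 + 3 \left(\frac{1}{163}\right)^{2}\right) + 37443 = \left(-9 + \frac{3}{26569}\right) + 37443 = - \frac{239118}{26569} + 37443 = \frac{994583949}{26569}$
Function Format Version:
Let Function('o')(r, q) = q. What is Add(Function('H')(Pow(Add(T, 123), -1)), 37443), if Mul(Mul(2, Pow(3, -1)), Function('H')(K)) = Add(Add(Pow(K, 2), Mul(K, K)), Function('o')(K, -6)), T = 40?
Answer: Rational(994583949, 26569) ≈ 37434.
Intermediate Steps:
Function('H')(K) = Add(-9, Mul(3, Pow(K, 2))) (Function('H')(K) = Mul(Rational(3, 2), Add(Add(Pow(K, 2), Mul(K, K)), -6)) = Mul(Rational(3, 2), Add(Add(Pow(K, 2), Pow(K, 2)), -6)) = Mul(Rational(3, 2), Add(Mul(2, Pow(K, 2)), -6)) = Mul(Rational(3, 2), Add(-6, Mul(2, Pow(K, 2)))) = Add(-9, Mul(3, Pow(K, 2))))
Add(Function('H')(Pow(Add(T, 123), -1)), 37443) = Add(Add(-9, Mul(3, Pow(Pow(Add(40, 123), -1), 2))), 37443) = Add(Add(-9, Mul(3, Pow(Pow(163, -1), 2))), 37443) = Add(Add(-9, Mul(3, Pow(Rational(1, 163), 2))), 37443) = Add(Add(-9, Mul(3, Rational(1, 26569))), 37443) = Add(Add(-9, Rational(3, 26569)), 37443) = Add(Rational(-239118, 26569), 37443) = Rational(994583949, 26569)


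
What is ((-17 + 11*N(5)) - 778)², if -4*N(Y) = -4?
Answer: 614656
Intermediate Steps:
N(Y) = 1 (N(Y) = -¼*(-4) = 1)
((-17 + 11*N(5)) - 778)² = ((-17 + 11*1) - 778)² = ((-17 + 11) - 778)² = (-6 - 778)² = (-784)² = 614656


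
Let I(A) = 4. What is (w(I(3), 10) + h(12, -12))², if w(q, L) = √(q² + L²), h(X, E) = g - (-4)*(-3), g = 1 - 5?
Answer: 372 - 64*√29 ≈ 27.349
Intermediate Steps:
g = -4
h(X, E) = -16 (h(X, E) = -4 - (-4)*(-3) = -4 - 1*12 = -4 - 12 = -16)
w(q, L) = √(L² + q²)
(w(I(3), 10) + h(12, -12))² = (√(10² + 4²) - 16)² = (√(100 + 16) - 16)² = (√116 - 16)² = (2*√29 - 16)² = (-16 + 2*√29)²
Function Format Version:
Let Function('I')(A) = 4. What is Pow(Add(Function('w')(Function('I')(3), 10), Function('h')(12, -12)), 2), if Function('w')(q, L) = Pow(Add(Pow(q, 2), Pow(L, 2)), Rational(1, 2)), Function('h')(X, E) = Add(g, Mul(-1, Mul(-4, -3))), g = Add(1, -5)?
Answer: Add(372, Mul(-64, Pow(29, Rational(1, 2)))) ≈ 27.349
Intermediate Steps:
g = -4
Function('h')(X, E) = -16 (Function('h')(X, E) = Add(-4, Mul(-1, Mul(-4, -3))) = Add(-4, Mul(-1, 12)) = Add(-4, -12) = -16)
Function('w')(q, L) = Pow(Add(Pow(L, 2), Pow(q, 2)), Rational(1, 2))
Pow(Add(Function('w')(Function('I')(3), 10), Function('h')(12, -12)), 2) = Pow(Add(Pow(Add(Pow(10, 2), Pow(4, 2)), Rational(1, 2)), -16), 2) = Pow(Add(Pow(Add(100, 16), Rational(1, 2)), -16), 2) = Pow(Add(Pow(116, Rational(1, 2)), -16), 2) = Pow(Add(Mul(2, Pow(29, Rational(1, 2))), -16), 2) = Pow(Add(-16, Mul(2, Pow(29, Rational(1, 2)))), 2)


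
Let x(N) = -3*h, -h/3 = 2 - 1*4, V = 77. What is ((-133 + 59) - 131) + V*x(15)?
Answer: -1591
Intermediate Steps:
h = 6 (h = -3*(2 - 1*4) = -3*(2 - 4) = -3*(-2) = 6)
x(N) = -18 (x(N) = -3*6 = -18)
((-133 + 59) - 131) + V*x(15) = ((-133 + 59) - 131) + 77*(-18) = (-74 - 131) - 1386 = -205 - 1386 = -1591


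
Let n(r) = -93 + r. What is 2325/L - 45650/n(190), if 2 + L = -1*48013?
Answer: -1506605/3201 ≈ -470.67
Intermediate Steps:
L = -48015 (L = -2 - 1*48013 = -2 - 48013 = -48015)
2325/L - 45650/n(190) = 2325/(-48015) - 45650/(-93 + 190) = 2325*(-1/48015) - 45650/97 = -155/3201 - 45650*1/97 = -155/3201 - 45650/97 = -1506605/3201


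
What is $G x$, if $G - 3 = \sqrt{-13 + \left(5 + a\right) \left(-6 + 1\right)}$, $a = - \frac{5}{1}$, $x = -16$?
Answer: $-48 - 16 i \sqrt{13} \approx -48.0 - 57.689 i$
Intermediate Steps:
$a = -5$ ($a = \left(-5\right) 1 = -5$)
$G = 3 + i \sqrt{13}$ ($G = 3 + \sqrt{-13 + \left(5 - 5\right) \left(-6 + 1\right)} = 3 + \sqrt{-13 + 0 \left(-5\right)} = 3 + \sqrt{-13 + 0} = 3 + \sqrt{-13} = 3 + i \sqrt{13} \approx 3.0 + 3.6056 i$)
$G x = \left(3 + i \sqrt{13}\right) \left(-16\right) = -48 - 16 i \sqrt{13}$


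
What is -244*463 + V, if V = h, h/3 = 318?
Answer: -112018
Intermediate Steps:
h = 954 (h = 3*318 = 954)
V = 954
-244*463 + V = -244*463 + 954 = -112972 + 954 = -112018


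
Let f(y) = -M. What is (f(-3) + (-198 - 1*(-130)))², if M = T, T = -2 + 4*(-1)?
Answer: 3844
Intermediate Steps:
T = -6 (T = -2 - 4 = -6)
M = -6
f(y) = 6 (f(y) = -1*(-6) = 6)
(f(-3) + (-198 - 1*(-130)))² = (6 + (-198 - 1*(-130)))² = (6 + (-198 + 130))² = (6 - 68)² = (-62)² = 3844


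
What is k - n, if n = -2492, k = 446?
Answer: 2938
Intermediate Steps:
k - n = 446 - 1*(-2492) = 446 + 2492 = 2938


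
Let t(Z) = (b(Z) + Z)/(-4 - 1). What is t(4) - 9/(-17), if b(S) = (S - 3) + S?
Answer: -108/85 ≈ -1.2706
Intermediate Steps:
b(S) = -3 + 2*S (b(S) = (-3 + S) + S = -3 + 2*S)
t(Z) = ⅗ - 3*Z/5 (t(Z) = ((-3 + 2*Z) + Z)/(-4 - 1) = (-3 + 3*Z)/(-5) = (-3 + 3*Z)*(-⅕) = ⅗ - 3*Z/5)
t(4) - 9/(-17) = (⅗ - ⅗*4) - 9/(-17) = (⅗ - 12/5) - 9*(-1/17) = -9/5 + 9/17 = -108/85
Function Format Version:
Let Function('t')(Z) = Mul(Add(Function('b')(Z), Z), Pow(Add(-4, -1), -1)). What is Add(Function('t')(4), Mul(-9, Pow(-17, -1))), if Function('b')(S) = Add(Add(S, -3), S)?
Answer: Rational(-108, 85) ≈ -1.2706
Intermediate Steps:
Function('b')(S) = Add(-3, Mul(2, S)) (Function('b')(S) = Add(Add(-3, S), S) = Add(-3, Mul(2, S)))
Function('t')(Z) = Add(Rational(3, 5), Mul(Rational(-3, 5), Z)) (Function('t')(Z) = Mul(Add(Add(-3, Mul(2, Z)), Z), Pow(Add(-4, -1), -1)) = Mul(Add(-3, Mul(3, Z)), Pow(-5, -1)) = Mul(Add(-3, Mul(3, Z)), Rational(-1, 5)) = Add(Rational(3, 5), Mul(Rational(-3, 5), Z)))
Add(Function('t')(4), Mul(-9, Pow(-17, -1))) = Add(Add(Rational(3, 5), Mul(Rational(-3, 5), 4)), Mul(-9, Pow(-17, -1))) = Add(Add(Rational(3, 5), Rational(-12, 5)), Mul(-9, Rational(-1, 17))) = Add(Rational(-9, 5), Rational(9, 17)) = Rational(-108, 85)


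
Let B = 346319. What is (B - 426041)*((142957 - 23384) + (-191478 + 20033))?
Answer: 4135339584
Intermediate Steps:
(B - 426041)*((142957 - 23384) + (-191478 + 20033)) = (346319 - 426041)*((142957 - 23384) + (-191478 + 20033)) = -79722*(119573 - 171445) = -79722*(-51872) = 4135339584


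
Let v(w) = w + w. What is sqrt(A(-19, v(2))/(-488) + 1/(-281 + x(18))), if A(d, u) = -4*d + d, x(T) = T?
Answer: I*sqrt(496659194)/64172 ≈ 0.34728*I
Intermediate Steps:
v(w) = 2*w
A(d, u) = -3*d
sqrt(A(-19, v(2))/(-488) + 1/(-281 + x(18))) = sqrt(-3*(-19)/(-488) + 1/(-281 + 18)) = sqrt(57*(-1/488) + 1/(-263)) = sqrt(-57/488 - 1/263) = sqrt(-15479/128344) = I*sqrt(496659194)/64172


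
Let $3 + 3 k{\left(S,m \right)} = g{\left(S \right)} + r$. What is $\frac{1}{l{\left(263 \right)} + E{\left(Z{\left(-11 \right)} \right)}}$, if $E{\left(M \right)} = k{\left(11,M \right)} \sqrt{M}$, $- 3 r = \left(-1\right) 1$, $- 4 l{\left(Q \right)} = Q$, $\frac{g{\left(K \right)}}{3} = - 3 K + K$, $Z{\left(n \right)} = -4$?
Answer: $- \frac{85212}{8318593} + \frac{59328 i}{8318593} \approx -0.010244 + 0.007132 i$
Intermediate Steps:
$g{\left(K \right)} = - 6 K$ ($g{\left(K \right)} = 3 \left(- 3 K + K\right) = 3 \left(- 2 K\right) = - 6 K$)
$l{\left(Q \right)} = - \frac{Q}{4}$
$r = \frac{1}{3}$ ($r = - \frac{\left(-1\right) 1}{3} = \left(- \frac{1}{3}\right) \left(-1\right) = \frac{1}{3} \approx 0.33333$)
$k{\left(S,m \right)} = - \frac{8}{9} - 2 S$ ($k{\left(S,m \right)} = -1 + \frac{- 6 S + \frac{1}{3}}{3} = -1 + \frac{\frac{1}{3} - 6 S}{3} = -1 - \left(- \frac{1}{9} + 2 S\right) = - \frac{8}{9} - 2 S$)
$E{\left(M \right)} = - \frac{206 \sqrt{M}}{9}$ ($E{\left(M \right)} = \left(- \frac{8}{9} - 22\right) \sqrt{M} = - \frac{206 \sqrt{M}}{9}$)
$\frac{1}{l{\left(263 \right)} + E{\left(Z{\left(-11 \right)} \right)}} = \frac{1}{\left(- \frac{1}{4}\right) 263 - \frac{206 \sqrt{-4}}{9}} = \frac{1}{- \frac{263}{4} - \frac{206 \cdot 2 i}{9}} = \frac{1}{- \frac{263}{4} - \frac{412 i}{9}} = \frac{1296 \left(- \frac{263}{4} + \frac{412 i}{9}\right)}{8318593}$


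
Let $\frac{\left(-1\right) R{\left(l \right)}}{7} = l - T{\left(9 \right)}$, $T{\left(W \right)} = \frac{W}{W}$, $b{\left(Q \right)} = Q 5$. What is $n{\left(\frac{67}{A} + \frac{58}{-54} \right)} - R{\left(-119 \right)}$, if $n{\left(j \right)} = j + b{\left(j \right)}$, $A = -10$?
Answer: $- \frac{39899}{45} \approx -886.64$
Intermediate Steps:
$b{\left(Q \right)} = 5 Q$
$n{\left(j \right)} = 6 j$ ($n{\left(j \right)} = j + 5 j = 6 j$)
$T{\left(W \right)} = 1$
$R{\left(l \right)} = 7 - 7 l$ ($R{\left(l \right)} = - 7 \left(l - 1\right) = - 7 \left(-1 + l\right) = 7 - 7 l$)
$n{\left(\frac{67}{A} + \frac{58}{-54} \right)} - R{\left(-119 \right)} = 6 \left(\frac{67}{-10} + \frac{58}{-54}\right) - \left(7 - -833\right) = 6 \left(67 \left(- \frac{1}{10}\right) + 58 \left(- \frac{1}{54}\right)\right) - \left(7 + 833\right) = 6 \left(- \frac{67}{10} - \frac{29}{27}\right) - 840 = 6 \left(- \frac{2099}{270}\right) - 840 = - \frac{2099}{45} - 840 = - \frac{39899}{45}$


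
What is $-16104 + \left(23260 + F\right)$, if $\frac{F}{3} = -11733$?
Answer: $-28043$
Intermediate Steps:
$F = -35199$ ($F = 3 \left(-11733\right) = -35199$)
$-16104 + \left(23260 + F\right) = -16104 + \left(23260 - 35199\right) = -16104 - 11939 = -28043$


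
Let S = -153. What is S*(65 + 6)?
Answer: -10863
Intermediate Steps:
S*(65 + 6) = -153*(65 + 6) = -153*71 = -10863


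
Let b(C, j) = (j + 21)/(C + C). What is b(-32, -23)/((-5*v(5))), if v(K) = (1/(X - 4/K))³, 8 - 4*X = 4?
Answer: -1/20000 ≈ -5.0000e-5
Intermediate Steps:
X = 1 (X = 2 - ¼*4 = 2 - 1 = 1)
b(C, j) = (21 + j)/(2*C) (b(C, j) = (21 + j)/((2*C)) = (21 + j)*(1/(2*C)) = (21 + j)/(2*C))
v(K) = (1 - 4/K)⁻³ (v(K) = (1/(1 - 4/K))³ = (1 - 4/K)⁻³)
b(-32, -23)/((-5*v(5))) = ((½)*(21 - 23)/(-32))/((-5*5³/(-4 + 5)³)) = ((½)*(-1/32)*(-2))/((-625/1³)) = 1/(32*((-625))) = 1/(32*((-5*125))) = (1/32)/(-625) = (1/32)*(-1/625) = -1/20000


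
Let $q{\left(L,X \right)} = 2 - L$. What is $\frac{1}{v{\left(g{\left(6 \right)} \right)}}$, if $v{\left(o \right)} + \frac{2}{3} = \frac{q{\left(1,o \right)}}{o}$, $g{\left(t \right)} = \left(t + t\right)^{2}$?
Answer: $- \frac{144}{95} \approx -1.5158$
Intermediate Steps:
$g{\left(t \right)} = 4 t^{2}$ ($g{\left(t \right)} = \left(2 t\right)^{2} = 4 t^{2}$)
$v{\left(o \right)} = - \frac{2}{3} + \frac{1}{o}$ ($v{\left(o \right)} = - \frac{2}{3} + \frac{2 - 1}{o} = - \frac{2}{3} + 1 \frac{1}{o} = - \frac{2}{3} + \frac{1}{o}$)
$\frac{1}{v{\left(g{\left(6 \right)} \right)}} = \frac{1}{- \frac{2}{3} + \frac{1}{4 \cdot 6^{2}}} = \frac{1}{- \frac{2}{3} + \frac{1}{4 \cdot 36}} = \frac{1}{- \frac{2}{3} + \frac{1}{144}} = \frac{1}{- \frac{95}{144}} = - \frac{144}{95}$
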